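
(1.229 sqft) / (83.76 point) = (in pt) 1.095e+04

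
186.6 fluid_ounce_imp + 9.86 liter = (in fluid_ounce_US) 512.7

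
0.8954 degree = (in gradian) 0.9949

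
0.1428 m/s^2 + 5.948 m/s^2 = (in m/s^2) 6.091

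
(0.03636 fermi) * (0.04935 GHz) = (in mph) 4.014e-09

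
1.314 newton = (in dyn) 1.314e+05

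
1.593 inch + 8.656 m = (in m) 8.696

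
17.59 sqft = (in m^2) 1.634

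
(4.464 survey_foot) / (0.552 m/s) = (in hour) 0.0006847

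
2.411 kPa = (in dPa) 2.411e+04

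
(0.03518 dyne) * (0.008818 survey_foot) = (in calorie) 2.26e-10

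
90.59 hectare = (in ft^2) 9.751e+06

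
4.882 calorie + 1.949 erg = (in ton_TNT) 4.882e-09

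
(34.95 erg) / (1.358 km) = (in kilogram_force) 2.624e-10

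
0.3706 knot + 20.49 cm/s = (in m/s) 0.3956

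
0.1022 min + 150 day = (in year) 0.411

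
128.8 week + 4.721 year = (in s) 2.268e+08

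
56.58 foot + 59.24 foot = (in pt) 1.001e+05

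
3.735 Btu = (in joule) 3941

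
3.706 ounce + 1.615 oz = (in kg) 0.1508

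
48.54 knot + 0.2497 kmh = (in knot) 48.67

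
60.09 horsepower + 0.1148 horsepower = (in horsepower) 60.2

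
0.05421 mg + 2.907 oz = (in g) 82.41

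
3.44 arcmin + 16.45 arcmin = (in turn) 0.0009208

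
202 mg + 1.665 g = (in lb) 0.004116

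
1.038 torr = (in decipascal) 1384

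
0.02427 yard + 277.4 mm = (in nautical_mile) 0.0001618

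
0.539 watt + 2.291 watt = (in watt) 2.83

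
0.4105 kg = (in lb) 0.905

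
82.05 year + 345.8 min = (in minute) 4.313e+07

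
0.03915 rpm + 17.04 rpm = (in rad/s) 1.789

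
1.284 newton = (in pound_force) 0.2887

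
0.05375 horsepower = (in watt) 40.08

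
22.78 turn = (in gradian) 9112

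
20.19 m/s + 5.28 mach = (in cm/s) 1.818e+05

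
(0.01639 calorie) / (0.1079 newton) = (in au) 4.248e-12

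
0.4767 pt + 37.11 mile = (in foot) 1.959e+05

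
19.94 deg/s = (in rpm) 3.323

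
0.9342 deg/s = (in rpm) 0.1557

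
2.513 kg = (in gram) 2513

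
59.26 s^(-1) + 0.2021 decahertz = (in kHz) 0.06128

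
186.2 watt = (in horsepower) 0.2497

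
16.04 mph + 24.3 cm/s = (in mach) 0.02177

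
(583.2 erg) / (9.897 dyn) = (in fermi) 5.893e+14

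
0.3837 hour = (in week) 0.002284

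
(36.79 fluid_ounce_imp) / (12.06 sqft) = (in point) 2.645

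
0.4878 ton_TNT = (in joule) 2.041e+09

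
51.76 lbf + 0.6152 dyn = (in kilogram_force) 23.48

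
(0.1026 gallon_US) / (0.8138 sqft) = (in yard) 0.005618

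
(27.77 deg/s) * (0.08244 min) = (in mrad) 2397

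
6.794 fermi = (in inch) 2.675e-13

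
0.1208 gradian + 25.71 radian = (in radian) 25.71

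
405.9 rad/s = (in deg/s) 2.326e+04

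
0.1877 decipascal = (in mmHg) 0.0001408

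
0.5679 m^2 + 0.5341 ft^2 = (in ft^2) 6.647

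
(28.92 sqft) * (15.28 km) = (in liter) 4.105e+07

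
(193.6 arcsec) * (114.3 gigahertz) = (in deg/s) 6.147e+09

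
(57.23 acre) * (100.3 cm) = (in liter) 2.323e+08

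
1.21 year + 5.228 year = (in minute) 3.384e+06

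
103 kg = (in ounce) 3633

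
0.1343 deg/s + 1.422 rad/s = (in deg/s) 81.61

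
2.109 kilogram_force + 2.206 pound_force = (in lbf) 6.856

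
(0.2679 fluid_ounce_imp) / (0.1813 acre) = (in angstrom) 103.7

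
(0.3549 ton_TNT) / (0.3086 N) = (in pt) 1.364e+13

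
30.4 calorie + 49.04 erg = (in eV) 7.939e+20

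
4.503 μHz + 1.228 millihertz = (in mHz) 1.233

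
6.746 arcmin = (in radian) 0.001962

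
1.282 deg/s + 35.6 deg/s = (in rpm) 6.147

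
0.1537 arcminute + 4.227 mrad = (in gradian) 0.2719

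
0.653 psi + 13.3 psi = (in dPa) 9.62e+05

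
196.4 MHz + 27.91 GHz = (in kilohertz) 2.811e+07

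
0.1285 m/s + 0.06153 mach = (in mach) 0.06191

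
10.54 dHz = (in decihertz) 10.54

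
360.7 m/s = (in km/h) 1299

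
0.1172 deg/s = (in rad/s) 0.002046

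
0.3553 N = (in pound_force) 0.07987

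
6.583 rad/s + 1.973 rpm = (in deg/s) 389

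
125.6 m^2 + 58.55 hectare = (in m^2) 5.856e+05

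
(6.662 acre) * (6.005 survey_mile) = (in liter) 2.605e+11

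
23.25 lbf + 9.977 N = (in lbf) 25.49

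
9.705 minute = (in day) 0.00674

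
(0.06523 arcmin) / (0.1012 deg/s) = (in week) 1.776e-08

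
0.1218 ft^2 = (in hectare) 1.132e-06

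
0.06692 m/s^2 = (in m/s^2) 0.06692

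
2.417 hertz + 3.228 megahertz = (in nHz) 3.228e+15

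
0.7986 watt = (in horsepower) 0.001071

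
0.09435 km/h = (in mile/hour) 0.05863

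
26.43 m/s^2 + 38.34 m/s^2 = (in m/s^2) 64.77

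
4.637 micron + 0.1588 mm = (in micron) 163.4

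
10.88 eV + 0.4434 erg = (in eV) 2.767e+11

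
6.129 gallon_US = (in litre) 23.2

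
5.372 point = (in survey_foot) 0.006218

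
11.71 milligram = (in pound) 2.582e-05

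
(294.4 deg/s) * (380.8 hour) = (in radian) 7.044e+06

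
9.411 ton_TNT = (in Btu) 3.732e+07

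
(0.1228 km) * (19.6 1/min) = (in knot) 77.98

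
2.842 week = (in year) 0.0545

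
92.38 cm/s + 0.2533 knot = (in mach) 0.003096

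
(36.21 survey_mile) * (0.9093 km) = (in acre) 1.309e+04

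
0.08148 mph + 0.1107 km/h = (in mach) 0.0001973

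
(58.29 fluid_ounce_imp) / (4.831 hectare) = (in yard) 3.749e-08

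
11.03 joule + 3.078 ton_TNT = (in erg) 1.288e+17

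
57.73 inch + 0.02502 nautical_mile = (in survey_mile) 0.0297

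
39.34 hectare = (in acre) 97.21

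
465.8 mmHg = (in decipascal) 6.21e+05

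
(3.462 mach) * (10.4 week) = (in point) 2.102e+13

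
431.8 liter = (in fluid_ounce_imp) 1.52e+04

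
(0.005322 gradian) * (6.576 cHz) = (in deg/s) 0.000315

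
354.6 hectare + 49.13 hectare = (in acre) 997.6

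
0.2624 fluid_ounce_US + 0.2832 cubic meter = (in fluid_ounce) 9576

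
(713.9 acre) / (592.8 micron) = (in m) 4.874e+09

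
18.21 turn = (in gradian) 7284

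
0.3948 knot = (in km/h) 0.7312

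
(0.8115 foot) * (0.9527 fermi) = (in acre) 5.823e-20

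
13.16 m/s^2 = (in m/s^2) 13.16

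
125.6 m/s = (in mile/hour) 281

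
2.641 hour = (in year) 0.0003015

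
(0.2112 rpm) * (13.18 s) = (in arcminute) 1002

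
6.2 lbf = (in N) 27.58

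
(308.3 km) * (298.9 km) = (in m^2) 9.215e+10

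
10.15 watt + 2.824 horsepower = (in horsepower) 2.838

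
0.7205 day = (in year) 0.001974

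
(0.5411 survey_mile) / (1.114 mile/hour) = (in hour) 0.4857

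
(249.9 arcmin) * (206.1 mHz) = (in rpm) 0.1431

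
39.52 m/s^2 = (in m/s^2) 39.52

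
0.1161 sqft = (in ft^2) 0.1161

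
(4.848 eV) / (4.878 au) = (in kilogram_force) 1.085e-31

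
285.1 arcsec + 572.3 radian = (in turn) 91.08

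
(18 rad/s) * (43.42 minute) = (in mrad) 4.689e+07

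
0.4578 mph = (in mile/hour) 0.4578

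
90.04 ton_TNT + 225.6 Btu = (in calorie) 9.004e+10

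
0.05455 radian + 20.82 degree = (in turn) 0.06652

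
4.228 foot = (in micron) 1.289e+06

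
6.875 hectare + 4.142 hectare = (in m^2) 1.102e+05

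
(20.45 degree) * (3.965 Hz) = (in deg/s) 81.08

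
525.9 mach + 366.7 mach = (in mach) 892.6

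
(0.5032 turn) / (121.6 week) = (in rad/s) 4.299e-08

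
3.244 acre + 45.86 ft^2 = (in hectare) 1.313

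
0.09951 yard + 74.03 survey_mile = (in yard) 1.303e+05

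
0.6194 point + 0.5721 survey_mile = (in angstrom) 9.207e+12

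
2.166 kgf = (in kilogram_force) 2.166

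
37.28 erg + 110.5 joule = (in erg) 1.105e+09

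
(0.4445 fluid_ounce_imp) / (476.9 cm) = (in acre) 6.544e-10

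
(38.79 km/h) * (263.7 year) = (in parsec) 2.904e-06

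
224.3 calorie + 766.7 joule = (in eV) 1.064e+22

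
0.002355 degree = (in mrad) 0.0411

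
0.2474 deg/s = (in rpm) 0.04123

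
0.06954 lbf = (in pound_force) 0.06954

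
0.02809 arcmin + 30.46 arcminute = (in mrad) 8.869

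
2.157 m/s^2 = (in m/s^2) 2.157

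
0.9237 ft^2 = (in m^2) 0.08581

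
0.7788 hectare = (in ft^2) 8.383e+04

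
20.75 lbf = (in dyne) 9.23e+06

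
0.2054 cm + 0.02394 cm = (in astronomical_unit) 1.533e-14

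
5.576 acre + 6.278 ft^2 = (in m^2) 2.257e+04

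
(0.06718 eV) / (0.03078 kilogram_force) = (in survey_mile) 2.216e-23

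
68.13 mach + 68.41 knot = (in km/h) 8.364e+04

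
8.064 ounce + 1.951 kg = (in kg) 2.18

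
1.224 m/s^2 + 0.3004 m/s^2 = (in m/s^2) 1.524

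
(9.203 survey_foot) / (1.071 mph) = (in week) 9.687e-06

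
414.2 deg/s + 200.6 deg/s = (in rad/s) 10.73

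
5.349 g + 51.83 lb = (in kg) 23.52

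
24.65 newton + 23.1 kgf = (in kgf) 25.61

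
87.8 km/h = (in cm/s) 2439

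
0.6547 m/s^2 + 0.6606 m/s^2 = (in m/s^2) 1.315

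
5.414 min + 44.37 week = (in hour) 7454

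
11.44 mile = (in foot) 6.04e+04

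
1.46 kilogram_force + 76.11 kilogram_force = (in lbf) 171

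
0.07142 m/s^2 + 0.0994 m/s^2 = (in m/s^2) 0.1708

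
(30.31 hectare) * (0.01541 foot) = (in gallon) 3.761e+05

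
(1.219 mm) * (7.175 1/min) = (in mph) 0.0003261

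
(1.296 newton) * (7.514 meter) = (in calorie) 2.327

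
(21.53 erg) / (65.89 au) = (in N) 2.184e-19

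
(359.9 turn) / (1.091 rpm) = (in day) 0.2291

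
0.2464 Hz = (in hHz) 0.002464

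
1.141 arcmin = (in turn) 5.282e-05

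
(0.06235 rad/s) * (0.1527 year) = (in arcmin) 1.032e+09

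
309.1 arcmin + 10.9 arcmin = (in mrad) 93.08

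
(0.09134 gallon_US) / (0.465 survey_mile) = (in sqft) 4.973e-06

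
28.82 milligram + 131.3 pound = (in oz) 2101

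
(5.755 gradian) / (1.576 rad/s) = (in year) 1.819e-09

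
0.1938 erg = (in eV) 1.21e+11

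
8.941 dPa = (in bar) 8.941e-06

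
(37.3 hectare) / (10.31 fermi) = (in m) 3.618e+19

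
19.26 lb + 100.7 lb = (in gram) 5.441e+04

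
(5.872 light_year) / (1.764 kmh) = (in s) 1.134e+17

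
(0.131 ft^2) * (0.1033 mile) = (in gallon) 534.5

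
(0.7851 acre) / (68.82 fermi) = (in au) 3.086e+05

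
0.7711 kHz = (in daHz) 77.11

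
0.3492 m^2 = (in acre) 8.629e-05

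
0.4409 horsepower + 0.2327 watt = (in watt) 329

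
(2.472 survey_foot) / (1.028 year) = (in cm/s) 2.324e-06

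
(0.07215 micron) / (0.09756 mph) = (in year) 5.246e-14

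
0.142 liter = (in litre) 0.142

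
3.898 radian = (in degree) 223.3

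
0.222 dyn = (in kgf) 2.264e-07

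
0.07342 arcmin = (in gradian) 0.00136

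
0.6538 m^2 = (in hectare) 6.538e-05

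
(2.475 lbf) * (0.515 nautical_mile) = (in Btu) 9.953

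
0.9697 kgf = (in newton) 9.51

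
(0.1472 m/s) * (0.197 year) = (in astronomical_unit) 6.113e-06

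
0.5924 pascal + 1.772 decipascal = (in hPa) 0.007696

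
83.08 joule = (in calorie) 19.86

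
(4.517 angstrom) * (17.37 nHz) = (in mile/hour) 1.755e-17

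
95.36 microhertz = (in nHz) 9.536e+04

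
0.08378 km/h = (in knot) 0.04524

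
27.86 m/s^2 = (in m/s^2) 27.86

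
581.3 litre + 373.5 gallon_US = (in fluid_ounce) 6.746e+04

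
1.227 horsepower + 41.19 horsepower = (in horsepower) 42.42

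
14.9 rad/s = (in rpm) 142.3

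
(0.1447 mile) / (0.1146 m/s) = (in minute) 33.87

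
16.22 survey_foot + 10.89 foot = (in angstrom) 8.263e+10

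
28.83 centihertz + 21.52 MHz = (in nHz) 2.152e+16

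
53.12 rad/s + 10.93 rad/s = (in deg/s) 3670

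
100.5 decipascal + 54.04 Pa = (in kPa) 0.06409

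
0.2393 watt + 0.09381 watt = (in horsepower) 0.0004467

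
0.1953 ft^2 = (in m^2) 0.01814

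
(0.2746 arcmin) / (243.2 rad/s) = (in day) 3.801e-12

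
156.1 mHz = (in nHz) 1.561e+08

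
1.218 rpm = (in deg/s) 7.308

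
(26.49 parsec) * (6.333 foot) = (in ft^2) 1.698e+19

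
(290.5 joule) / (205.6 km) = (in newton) 0.001413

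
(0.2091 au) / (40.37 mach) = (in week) 3.763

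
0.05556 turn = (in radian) 0.3491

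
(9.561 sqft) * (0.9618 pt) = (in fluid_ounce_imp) 10.61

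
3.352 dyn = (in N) 3.352e-05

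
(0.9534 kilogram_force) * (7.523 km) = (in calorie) 1.681e+04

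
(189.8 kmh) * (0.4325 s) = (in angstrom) 2.28e+11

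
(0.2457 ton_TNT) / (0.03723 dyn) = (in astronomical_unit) 1.846e+04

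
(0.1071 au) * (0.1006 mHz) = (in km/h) 5.803e+06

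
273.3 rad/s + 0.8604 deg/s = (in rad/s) 273.3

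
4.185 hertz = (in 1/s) 4.185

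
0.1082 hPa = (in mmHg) 0.08116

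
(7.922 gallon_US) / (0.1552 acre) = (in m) 4.775e-05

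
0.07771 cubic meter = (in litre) 77.71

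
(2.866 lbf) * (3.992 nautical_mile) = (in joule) 9.425e+04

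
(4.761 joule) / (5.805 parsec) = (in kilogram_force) 2.71e-18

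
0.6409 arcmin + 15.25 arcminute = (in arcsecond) 953.5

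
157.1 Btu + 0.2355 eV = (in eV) 1.035e+24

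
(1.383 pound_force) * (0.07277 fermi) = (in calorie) 1.07e-16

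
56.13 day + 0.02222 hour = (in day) 56.13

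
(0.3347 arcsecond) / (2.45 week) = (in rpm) 1.046e-11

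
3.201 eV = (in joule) 5.129e-19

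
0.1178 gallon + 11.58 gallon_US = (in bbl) 0.2785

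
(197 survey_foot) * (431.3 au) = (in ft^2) 4.17e+16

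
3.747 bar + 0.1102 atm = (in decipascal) 3.859e+06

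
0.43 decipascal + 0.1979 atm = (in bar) 0.2005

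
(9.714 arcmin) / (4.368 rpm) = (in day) 7.15e-08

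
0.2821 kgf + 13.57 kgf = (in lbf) 30.54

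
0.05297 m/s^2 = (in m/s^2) 0.05297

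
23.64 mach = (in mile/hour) 1.801e+04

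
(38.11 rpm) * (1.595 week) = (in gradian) 2.451e+08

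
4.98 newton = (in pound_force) 1.12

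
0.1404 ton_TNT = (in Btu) 5.568e+05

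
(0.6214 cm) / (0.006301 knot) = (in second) 1.917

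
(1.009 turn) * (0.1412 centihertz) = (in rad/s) 0.008952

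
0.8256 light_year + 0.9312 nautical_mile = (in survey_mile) 4.853e+12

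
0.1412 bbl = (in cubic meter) 0.02245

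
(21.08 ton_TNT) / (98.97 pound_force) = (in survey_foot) 6.573e+08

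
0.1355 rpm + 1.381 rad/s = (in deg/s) 79.94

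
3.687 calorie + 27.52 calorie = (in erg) 1.306e+09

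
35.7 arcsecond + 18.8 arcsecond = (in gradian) 0.01682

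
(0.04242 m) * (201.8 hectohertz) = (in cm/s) 8.56e+04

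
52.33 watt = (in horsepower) 0.07018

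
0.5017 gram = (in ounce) 0.0177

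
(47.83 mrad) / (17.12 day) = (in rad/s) 3.234e-08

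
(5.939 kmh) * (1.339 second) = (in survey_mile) 0.001373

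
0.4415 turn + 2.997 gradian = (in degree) 161.6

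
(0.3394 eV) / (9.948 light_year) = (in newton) 5.778e-37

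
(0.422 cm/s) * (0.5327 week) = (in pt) 3.854e+06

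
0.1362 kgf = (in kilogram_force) 0.1362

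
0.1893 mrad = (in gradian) 0.01205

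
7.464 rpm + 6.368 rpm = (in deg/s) 82.99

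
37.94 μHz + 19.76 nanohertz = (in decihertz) 0.0003796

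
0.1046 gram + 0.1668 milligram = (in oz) 0.003696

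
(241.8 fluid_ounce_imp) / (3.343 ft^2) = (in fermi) 2.212e+13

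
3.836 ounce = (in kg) 0.1087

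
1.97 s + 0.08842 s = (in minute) 0.03431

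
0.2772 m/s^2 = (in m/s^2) 0.2772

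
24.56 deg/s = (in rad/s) 0.4287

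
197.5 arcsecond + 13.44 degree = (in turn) 0.03749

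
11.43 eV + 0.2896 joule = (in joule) 0.2896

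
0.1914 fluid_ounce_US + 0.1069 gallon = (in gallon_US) 0.1084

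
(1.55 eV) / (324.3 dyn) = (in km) 7.658e-20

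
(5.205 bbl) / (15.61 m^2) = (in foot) 0.1739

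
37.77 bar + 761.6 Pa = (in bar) 37.78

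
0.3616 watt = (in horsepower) 0.0004849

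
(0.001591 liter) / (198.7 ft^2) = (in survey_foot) 2.828e-07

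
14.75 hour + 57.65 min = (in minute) 942.6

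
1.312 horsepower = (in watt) 978.4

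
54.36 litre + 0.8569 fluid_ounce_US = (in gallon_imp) 11.96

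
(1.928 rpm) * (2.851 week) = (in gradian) 2.216e+07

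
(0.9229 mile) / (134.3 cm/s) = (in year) 3.507e-05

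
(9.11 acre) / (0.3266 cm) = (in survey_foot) 3.703e+07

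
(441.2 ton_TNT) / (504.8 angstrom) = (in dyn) 3.657e+24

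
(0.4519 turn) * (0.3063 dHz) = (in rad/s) 0.08697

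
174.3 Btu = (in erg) 1.839e+12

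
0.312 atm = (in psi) 4.585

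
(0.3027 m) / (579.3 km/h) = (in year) 5.965e-11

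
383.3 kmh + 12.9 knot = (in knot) 219.9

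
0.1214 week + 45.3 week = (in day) 317.9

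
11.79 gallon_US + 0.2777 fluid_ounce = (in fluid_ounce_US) 1509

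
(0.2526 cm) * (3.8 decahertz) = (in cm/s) 9.599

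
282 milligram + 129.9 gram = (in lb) 0.287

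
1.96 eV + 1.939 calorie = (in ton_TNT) 1.939e-09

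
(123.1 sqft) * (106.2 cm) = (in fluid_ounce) 4.107e+05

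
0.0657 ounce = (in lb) 0.004106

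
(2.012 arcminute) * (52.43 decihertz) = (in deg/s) 0.1758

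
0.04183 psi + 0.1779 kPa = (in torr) 3.498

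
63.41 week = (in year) 1.216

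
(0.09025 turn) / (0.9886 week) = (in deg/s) 5.434e-05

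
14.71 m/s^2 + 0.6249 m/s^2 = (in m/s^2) 15.33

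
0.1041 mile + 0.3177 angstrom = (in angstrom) 1.675e+12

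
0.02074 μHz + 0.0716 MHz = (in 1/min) 4.296e+06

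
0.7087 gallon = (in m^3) 0.002683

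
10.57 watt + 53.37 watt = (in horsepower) 0.08574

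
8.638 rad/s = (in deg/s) 494.9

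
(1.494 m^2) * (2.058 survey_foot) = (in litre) 937.2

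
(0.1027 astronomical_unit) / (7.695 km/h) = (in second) 7.188e+09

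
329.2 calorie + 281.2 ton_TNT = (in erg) 1.177e+19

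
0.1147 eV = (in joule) 1.838e-20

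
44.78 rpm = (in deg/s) 268.7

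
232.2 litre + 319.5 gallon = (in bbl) 9.068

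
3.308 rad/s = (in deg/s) 189.5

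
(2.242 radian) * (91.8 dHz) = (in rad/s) 20.58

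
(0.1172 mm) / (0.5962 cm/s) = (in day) 2.275e-07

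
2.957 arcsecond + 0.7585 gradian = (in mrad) 11.93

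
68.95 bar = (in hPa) 6.895e+04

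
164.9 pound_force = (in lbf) 164.9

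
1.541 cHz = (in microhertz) 1.541e+04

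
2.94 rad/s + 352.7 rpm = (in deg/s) 2285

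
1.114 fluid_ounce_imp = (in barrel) 0.0001991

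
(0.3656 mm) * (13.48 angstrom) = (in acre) 1.218e-16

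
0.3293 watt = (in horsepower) 0.0004416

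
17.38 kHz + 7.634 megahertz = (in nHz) 7.651e+15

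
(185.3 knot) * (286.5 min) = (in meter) 1.639e+06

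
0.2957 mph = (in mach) 0.0003882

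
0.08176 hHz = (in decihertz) 81.76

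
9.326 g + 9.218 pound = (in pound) 9.239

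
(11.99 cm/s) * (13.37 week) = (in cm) 9.695e+07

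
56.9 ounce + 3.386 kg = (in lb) 11.02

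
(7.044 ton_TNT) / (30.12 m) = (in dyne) 9.785e+13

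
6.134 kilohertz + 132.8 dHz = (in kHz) 6.147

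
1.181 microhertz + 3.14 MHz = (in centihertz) 3.14e+08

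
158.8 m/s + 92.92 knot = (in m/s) 206.6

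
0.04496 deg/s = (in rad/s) 0.0007847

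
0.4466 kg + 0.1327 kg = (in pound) 1.277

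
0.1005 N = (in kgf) 0.01025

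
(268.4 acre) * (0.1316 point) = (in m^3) 50.43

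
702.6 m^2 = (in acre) 0.1736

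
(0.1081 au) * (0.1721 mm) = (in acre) 687.7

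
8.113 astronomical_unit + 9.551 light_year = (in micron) 9.036e+22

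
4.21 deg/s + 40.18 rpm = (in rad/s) 4.281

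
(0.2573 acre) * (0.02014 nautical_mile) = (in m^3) 3.884e+04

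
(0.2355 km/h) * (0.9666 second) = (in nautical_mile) 3.414e-05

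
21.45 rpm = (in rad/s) 2.246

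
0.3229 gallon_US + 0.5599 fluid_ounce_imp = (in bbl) 0.007788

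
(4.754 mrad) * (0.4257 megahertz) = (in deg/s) 1.16e+05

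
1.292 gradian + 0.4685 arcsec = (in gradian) 1.292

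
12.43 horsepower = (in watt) 9269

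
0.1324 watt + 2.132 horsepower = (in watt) 1590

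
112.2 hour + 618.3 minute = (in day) 5.104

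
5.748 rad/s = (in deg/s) 329.3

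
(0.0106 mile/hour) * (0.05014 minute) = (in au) 9.529e-14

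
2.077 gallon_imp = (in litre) 9.442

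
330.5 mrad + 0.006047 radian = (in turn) 0.05356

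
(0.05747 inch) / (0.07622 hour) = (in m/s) 5.32e-06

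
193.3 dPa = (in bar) 0.0001933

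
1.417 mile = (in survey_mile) 1.417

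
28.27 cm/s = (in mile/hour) 0.6324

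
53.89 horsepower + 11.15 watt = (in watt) 4.02e+04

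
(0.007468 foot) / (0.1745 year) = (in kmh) 1.489e-09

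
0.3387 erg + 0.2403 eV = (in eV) 2.114e+11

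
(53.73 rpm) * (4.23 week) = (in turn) 2.291e+06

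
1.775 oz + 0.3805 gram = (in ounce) 1.788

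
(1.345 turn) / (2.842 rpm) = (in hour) 0.007888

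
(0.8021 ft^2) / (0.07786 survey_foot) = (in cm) 314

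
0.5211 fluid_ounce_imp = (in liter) 0.01481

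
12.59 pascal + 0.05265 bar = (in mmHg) 39.59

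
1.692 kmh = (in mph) 1.051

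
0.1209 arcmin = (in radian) 3.517e-05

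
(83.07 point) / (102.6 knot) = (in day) 6.426e-09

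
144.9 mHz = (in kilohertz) 0.0001449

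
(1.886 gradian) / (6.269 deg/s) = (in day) 3.134e-06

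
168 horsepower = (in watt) 1.253e+05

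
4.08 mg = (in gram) 0.00408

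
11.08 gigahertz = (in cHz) 1.108e+12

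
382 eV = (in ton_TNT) 1.463e-26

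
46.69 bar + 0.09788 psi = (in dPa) 4.67e+07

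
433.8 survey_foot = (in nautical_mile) 0.07139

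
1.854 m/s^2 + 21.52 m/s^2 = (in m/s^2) 23.37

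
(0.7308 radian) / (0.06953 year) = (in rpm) 3.183e-06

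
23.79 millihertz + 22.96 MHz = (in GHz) 0.02296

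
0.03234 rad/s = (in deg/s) 1.853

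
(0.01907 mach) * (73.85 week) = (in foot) 9.515e+08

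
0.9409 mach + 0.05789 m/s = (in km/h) 1154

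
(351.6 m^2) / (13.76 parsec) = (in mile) 5.146e-19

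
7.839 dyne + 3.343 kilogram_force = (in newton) 32.78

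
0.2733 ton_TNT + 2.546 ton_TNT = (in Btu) 1.118e+07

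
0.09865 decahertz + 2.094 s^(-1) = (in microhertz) 3.08e+06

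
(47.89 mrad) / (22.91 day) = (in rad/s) 2.419e-08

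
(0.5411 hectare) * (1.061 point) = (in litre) 2025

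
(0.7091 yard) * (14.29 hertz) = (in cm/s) 926.6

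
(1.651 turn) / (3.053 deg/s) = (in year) 6.173e-06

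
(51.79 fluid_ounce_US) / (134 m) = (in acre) 2.824e-09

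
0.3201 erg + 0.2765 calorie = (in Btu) 0.001097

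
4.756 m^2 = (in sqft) 51.19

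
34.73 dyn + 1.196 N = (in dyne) 1.196e+05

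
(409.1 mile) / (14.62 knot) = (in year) 0.002776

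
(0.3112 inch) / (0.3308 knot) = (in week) 7.68e-08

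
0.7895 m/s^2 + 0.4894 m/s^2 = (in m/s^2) 1.279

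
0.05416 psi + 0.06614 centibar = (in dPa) 4396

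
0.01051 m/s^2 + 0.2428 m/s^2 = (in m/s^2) 0.2533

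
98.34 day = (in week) 14.05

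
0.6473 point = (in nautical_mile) 1.233e-07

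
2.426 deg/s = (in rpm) 0.4043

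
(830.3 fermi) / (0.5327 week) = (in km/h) 9.278e-18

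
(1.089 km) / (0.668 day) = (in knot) 0.03668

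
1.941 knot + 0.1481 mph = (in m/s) 1.065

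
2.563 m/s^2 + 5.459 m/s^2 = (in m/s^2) 8.022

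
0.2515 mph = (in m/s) 0.1124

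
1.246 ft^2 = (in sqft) 1.246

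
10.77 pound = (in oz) 172.3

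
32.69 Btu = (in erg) 3.449e+11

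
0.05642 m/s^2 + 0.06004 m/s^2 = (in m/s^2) 0.1165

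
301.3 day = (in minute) 4.339e+05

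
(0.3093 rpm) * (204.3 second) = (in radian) 6.617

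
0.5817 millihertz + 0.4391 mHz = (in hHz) 1.021e-05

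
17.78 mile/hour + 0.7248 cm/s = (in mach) 0.02336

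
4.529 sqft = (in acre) 0.000104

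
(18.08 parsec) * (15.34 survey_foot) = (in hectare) 2.608e+14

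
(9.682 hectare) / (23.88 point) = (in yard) 1.257e+07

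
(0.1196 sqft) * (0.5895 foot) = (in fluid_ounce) 67.51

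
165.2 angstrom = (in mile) 1.027e-11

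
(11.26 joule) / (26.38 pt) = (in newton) 1210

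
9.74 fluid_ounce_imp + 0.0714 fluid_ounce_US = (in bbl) 0.001754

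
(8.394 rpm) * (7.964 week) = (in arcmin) 1.456e+10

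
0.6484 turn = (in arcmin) 1.401e+04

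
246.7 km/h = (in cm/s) 6853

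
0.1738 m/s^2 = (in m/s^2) 0.1738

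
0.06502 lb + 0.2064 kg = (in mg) 2.359e+05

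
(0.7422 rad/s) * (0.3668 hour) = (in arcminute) 3.369e+06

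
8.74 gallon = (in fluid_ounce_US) 1119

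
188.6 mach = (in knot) 1.248e+05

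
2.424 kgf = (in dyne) 2.377e+06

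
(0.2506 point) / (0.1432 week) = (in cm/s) 1.021e-07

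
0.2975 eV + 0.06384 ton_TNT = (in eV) 1.667e+27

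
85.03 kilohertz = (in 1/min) 5.102e+06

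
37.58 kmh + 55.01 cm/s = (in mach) 0.03227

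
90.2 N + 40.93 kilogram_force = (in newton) 491.6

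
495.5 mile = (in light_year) 8.429e-11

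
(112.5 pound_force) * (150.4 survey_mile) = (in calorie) 2.895e+07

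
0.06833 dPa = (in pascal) 0.006833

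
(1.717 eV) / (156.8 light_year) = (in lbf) 4.169e-38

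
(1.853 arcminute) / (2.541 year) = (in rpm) 6.423e-11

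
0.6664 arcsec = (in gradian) 0.0002057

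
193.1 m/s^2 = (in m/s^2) 193.1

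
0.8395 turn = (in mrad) 5275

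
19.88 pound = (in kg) 9.017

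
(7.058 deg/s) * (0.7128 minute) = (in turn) 0.8385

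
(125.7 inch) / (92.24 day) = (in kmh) 1.442e-06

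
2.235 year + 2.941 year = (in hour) 4.534e+04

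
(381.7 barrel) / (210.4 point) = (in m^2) 817.6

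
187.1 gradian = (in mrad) 2939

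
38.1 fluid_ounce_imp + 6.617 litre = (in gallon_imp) 1.694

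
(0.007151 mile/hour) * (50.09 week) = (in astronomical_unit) 6.474e-07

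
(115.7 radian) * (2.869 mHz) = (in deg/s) 19.02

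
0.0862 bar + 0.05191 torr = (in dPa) 8.627e+04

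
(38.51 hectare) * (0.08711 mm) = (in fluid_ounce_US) 1.134e+06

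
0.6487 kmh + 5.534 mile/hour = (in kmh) 9.555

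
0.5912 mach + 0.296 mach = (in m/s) 302.1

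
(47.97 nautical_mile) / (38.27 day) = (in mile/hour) 0.0601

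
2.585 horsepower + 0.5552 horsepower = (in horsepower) 3.14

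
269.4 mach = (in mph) 2.052e+05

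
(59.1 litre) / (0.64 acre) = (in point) 0.06468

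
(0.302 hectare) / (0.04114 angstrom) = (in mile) 4.561e+11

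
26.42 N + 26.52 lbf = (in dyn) 1.444e+07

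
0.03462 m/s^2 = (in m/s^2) 0.03462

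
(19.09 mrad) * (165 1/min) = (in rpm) 0.5013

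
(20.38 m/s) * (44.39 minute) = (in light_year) 5.737e-12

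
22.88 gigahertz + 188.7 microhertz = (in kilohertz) 2.288e+07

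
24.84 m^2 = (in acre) 0.006138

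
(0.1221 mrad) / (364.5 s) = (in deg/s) 1.919e-05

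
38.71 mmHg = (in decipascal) 5.161e+04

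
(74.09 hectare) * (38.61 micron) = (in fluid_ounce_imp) 1.007e+06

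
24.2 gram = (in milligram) 2.42e+04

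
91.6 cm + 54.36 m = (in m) 55.28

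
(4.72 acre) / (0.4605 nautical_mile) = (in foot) 73.48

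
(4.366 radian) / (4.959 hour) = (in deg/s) 0.01401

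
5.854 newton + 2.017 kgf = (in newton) 25.63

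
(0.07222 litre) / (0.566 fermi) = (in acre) 3.153e+07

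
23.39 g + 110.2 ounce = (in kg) 3.148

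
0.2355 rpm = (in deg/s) 1.413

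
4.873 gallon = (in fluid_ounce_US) 623.7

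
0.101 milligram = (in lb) 2.227e-07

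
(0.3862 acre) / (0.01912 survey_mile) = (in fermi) 5.079e+16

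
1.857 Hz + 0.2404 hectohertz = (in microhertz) 2.59e+07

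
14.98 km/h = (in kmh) 14.98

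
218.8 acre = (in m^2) 8.855e+05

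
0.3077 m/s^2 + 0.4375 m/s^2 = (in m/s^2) 0.7452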